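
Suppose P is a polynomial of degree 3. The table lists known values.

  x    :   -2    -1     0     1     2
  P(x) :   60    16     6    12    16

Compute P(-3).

156

Write P(x) = ax³ + bx² + cx + d; the 5 given values yield a linear system in the 4 coefficients.
Solving, P(x) = -3x³ + 8x² + x + 6.
Then P(-3) = 156.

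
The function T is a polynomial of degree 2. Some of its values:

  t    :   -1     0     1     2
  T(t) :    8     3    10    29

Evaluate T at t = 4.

Write T(t) = at² + bt + c; the 4 given values yield a linear system in the 3 coefficients.
Solving, T(t) = 6t² + t + 3.
Then T(4) = 103.

103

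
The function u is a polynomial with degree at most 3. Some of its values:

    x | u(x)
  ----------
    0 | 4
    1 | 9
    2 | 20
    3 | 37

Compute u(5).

First differences: 5, 11, 17. Second differences: 6, 6.
Level-2 differences are constant, so u has degree 2.
Fitting a degree-2 polynomial gives u(x) = 3x² + 2x + 4.
Then u(5) = 89.

89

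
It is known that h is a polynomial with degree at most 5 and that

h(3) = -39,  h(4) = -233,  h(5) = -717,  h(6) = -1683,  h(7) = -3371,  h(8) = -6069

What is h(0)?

3

First differences: -194, -484, -966, -1688, -2698. Second differences: -290, -482, -722, -1010. Third differences: -192, -240, -288. Fourth differences: -48, -48.
Level-4 differences are constant, so h has degree 4.
Fitting a degree-4 polynomial gives h(n) = -2n^4 + 4n³ + n² + n + 3.
Then h(0) = 3.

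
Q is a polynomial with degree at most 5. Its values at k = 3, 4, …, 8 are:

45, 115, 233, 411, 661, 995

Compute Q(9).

1425

First differences: 70, 118, 178, 250, 334. Second differences: 48, 60, 72, 84. Third differences: 12, 12, 12.
Level-3 differences are constant, so Q has degree 3.
Extending the table by one column gives the next first difference 430, so Q(9) = 995 + 430 = 1425.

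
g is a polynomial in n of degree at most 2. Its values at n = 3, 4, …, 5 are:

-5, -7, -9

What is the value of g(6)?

Write g(n) = an² + bn + c; the 3 given values yield a linear system in the 3 coefficients.
Solving, the leading coefficient vanishes, and g(n) = -2n + 1.
Then g(6) = -11.

-11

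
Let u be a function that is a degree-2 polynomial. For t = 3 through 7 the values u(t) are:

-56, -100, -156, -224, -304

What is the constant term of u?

First differences: -44, -56, -68, -80. Second differences: -12, -12, -12.
Level-2 differences are constant, so u has degree 2.
Fitting a degree-2 polynomial gives u(t) = -6t² - 2t + 4.
The constant term is u(0) = 4.

4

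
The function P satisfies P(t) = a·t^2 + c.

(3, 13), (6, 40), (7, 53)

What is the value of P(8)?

From P(3) = 13 and P(6) = 40: 9a + c = 13 and 36a + c = 40.
Subtracting: 27a = 27, so a = 1; then c = 13 − 1·9 = 4.
So P(t) = 1t² + 4, and P(8) = 68.

68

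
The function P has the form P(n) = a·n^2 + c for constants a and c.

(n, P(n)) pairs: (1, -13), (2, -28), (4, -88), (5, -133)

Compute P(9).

From P(1) = -13 and P(2) = -28: 1a + c = -13 and 4a + c = -28.
Subtracting: 3a = -15, so a = -5; then c = -13 − (-5)·1 = -8.
So P(n) = -5n² − 8, and P(9) = -413.

-413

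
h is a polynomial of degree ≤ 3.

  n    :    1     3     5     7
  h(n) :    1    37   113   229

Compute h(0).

Write h(n) = an³ + bn² + cn + d; the 4 given values yield a linear system in the 4 coefficients.
Solving, the leading coefficient vanishes, and h(n) = 5n² - 2n - 2.
Then h(0) = -2.

-2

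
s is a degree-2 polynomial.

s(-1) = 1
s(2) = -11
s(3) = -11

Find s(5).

-5

Write s(t) = at² + bt + c; the 3 given values yield a linear system in the 3 coefficients.
Solving, s(t) = t² - 5t - 5.
Then s(5) = -5.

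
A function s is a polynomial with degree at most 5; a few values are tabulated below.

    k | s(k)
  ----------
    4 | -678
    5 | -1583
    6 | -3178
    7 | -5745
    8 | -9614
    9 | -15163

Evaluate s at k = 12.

Write s(k) = ak^5 + bk^4 + ck³ + dk² + ek + p; the 6 given values yield a linear system in the 6 coefficients.
Solving, the leading coefficient vanishes, and s(k) = -2k^4 - 3k³ + 2k² - 2k + 2.
Then s(12) = -46390.

-46390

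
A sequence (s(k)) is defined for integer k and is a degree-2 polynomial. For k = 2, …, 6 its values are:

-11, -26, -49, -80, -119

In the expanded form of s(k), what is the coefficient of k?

First differences: -15, -23, -31, -39. Second differences: -8, -8, -8.
Level-2 differences are constant, so s has degree 2.
Fitting a degree-2 polynomial gives s(k) = -4k² + 5k - 5.
The coefficient of k is 5.

5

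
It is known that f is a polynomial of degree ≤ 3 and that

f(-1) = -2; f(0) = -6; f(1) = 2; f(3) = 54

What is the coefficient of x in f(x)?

2

Write f(x) = ax³ + bx² + cx + d; the 4 given values yield a linear system in the 4 coefficients.
Solving, the leading coefficient vanishes, and f(x) = 6x² + 2x - 6.
The coefficient of x is 2.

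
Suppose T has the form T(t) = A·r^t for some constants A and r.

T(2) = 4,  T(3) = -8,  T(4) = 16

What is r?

-2

Consecutive ratio: -8/4 = -2, and 16/(-8) = -2, so r = -2.
Then A·(-2)^2 = 4 gives A = 1, and T(t) = 1·(-2)^t.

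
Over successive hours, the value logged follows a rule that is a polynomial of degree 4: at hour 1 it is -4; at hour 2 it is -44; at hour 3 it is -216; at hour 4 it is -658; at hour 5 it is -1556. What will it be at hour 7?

Write the value at x as T(x).
Write T(x) = ax^4 + bx³ + cx² + dx + e; the 5 given values yield a linear system in the 5 coefficients.
Solving, T(x) = -2x^4 - 3x³ + 2x² + 5x - 6.
Then T(7) = -5704.

-5704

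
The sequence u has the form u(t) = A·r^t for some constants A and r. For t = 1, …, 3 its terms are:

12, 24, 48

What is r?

2

Consecutive ratio: 24/12 = 2, and 48/24 = 2, so r = 2.
Then A·2^1 = 12 gives A = 6, and u(t) = 6·2^t.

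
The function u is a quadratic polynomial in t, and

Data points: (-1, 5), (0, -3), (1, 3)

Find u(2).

Write u(t) = at² + bt + c; the 3 given values yield a linear system in the 3 coefficients.
Solving, u(t) = 7t² - t - 3.
Then u(2) = 23.

23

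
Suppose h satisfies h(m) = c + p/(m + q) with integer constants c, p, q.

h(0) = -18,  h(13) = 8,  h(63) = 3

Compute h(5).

(h(m) − c)(m + q) = p for each data point; the three points give a linear system in c and q, then p follows.
Solving: c = 2, q = -3, p = 60, so h(m) = 2 + 60/(m − 3).
Then h(5) = 2 + 60/2 = 32.

32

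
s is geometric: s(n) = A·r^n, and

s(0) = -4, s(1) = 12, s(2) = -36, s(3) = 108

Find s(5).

Consecutive ratio: 12/(-4) = -3, and -36/12 = -3, so r = -3.
Then A·(-3)^0 = -4 gives A = -4, and s(n) = -4·(-3)^n.
s(5) = -4·(-3)^5 = 972.

972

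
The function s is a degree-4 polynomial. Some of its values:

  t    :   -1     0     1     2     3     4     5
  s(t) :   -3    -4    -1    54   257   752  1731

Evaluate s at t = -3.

59

First differences: -1, 3, 55, 203, 495, 979. Second differences: 4, 52, 148, 292, 484. Third differences: 48, 96, 144, 192. Fourth differences: 48, 48, 48.
Level-4 differences are constant, so s has degree 4.
Fitting a degree-4 polynomial gives s(t) = 2t^4 + 4t³ - 3t - 4.
Then s(-3) = 59.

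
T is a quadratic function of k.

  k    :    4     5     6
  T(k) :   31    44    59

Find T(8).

Write T(k) = ak² + bk + c; the 3 given values yield a linear system in the 3 coefficients.
Solving, T(k) = k² + 4k - 1.
Then T(8) = 95.

95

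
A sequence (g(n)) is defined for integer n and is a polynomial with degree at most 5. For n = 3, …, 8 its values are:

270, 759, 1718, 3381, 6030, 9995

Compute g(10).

Write g(n) = an^5 + bn^4 + cn³ + dn² + en + p; the 6 given values yield a linear system in the 6 coefficients.
Solving, the leading coefficient vanishes, and g(n) = 2n^4 + 3n³ + 5n² - 7n + 3.
Then g(10) = 23433.

23433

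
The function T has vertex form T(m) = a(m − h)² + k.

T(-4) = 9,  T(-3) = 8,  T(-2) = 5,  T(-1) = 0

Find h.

-4

First differences -1, -3, -5; second difference -2 = 2a, so a = -1.
Expanding, the m-coefficient is −2ah = 2h; matching it to the data gives h = -4, and then k = 9.
So T(m) = -1(m + 4)² + 9.
Hence h = -4.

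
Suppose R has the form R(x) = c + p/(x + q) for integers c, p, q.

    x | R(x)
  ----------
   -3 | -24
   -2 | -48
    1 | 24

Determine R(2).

16

(R(x) − c)(x + q) = p for each data point; the three points give a linear system in c and q, then p follows.
Solving: c = 0, q = 1, p = 48, so R(x) = 48/(x + 1).
Then R(2) = 0 + 48/3 = 16.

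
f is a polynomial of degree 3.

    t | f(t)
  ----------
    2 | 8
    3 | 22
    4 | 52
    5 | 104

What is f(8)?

452

Write f(t) = at³ + bt² + ct + d; the 4 given values yield a linear system in the 4 coefficients.
Solving, f(t) = t³ - t² + 4.
Then f(8) = 452.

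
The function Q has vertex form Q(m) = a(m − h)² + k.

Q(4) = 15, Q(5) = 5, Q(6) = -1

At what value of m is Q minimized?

First differences -10, -6; second difference 4 = 2a, so a = 2.
Expanding, the m-coefficient is −2ah = -4h; matching it to the data gives h = 7, and then k = -3.
So Q(m) = 2(m − 7)² − 3.
Hence h = 7.

7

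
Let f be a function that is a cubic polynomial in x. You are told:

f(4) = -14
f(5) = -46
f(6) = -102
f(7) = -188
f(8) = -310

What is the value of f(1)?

Write f(x) = ax³ + bx² + cx + d; the 5 given values yield a linear system in the 4 coefficients.
Solving, f(x) = -x³ + 3x² + 2x - 6.
Then f(1) = -2.

-2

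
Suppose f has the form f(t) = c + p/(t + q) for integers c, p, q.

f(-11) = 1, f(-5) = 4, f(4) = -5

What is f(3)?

(f(t) − c)(t + q) = p for each data point; the three points give a linear system in c and q, then p follows.
Solving: c = -1, q = 1, p = -20, so f(t) = -1 − 20/(t + 1).
Then f(3) = -1 − 20/4 = -6.

-6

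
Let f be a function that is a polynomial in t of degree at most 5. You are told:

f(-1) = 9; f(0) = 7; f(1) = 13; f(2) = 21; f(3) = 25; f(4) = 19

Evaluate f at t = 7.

First differences: -2, 6, 8, 4, -6. Second differences: 8, 2, -4, -10. Third differences: -6, -6, -6.
Level-3 differences are constant, so f has degree 3.
Fitting a degree-3 polynomial gives f(t) = -t³ + 4t² + 3t + 7.
Then f(7) = -119.

-119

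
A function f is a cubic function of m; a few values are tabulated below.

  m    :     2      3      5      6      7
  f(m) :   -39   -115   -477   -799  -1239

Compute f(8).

-1815

Write f(m) = am³ + bm² + cm + d; the 5 given values yield a linear system in the 4 coefficients.
Solving, f(m) = -3m³ - 5m² + 6m - 7.
Then f(8) = -1815.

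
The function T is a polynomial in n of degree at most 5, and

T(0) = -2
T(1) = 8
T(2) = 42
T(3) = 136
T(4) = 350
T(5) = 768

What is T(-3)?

112

First differences: 10, 34, 94, 214, 418. Second differences: 24, 60, 120, 204. Third differences: 36, 60, 84. Fourth differences: 24, 24.
Level-4 differences are constant, so T has degree 4.
Fitting a degree-4 polynomial gives T(n) = n^4 + 5n² + 4n - 2.
Then T(-3) = 112.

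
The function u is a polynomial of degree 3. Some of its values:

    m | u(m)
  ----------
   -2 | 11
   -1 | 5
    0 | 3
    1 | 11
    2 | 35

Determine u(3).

81

First differences: -6, -2, 8, 24. Second differences: 4, 10, 16. Third differences: 6, 6.
Level-3 differences are constant, so u has degree 3.
Extending the table by one column gives the next first difference 46, so u(3) = 35 + 46 = 81.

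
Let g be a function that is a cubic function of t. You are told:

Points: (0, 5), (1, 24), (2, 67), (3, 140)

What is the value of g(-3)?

32

Write g(t) = at³ + bt² + ct + d; the 4 given values yield a linear system in the 4 coefficients.
Solving, g(t) = t³ + 9t² + 9t + 5.
Then g(-3) = 32.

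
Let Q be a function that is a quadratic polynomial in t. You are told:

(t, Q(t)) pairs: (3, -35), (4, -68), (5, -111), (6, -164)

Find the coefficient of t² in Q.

-5

First differences: -33, -43, -53. Second differences: -10, -10.
Level-2 differences are constant, so Q has degree 2.
Fitting a degree-2 polynomial gives Q(t) = -5t² + 2t + 4.
The coefficient of t² is -5.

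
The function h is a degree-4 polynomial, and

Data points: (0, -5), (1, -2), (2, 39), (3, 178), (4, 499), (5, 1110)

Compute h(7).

First differences: 3, 41, 139, 321, 611. Second differences: 38, 98, 182, 290. Third differences: 60, 84, 108. Fourth differences: 24, 24.
Level-4 differences are constant, so h has degree 4.
Fitting a degree-4 polynomial gives h(x) = x^4 + 4x³ - 2x - 5.
Then h(7) = 3754.

3754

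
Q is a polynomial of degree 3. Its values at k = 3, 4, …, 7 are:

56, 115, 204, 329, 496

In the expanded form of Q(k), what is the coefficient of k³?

First differences: 59, 89, 125, 167. Second differences: 30, 36, 42. Third differences: 6, 6.
Level-3 differences are constant, so Q has degree 3.
Fitting a degree-3 polynomial gives Q(k) = k³ + 3k² + k - 1.
The coefficient of k³ is 1.

1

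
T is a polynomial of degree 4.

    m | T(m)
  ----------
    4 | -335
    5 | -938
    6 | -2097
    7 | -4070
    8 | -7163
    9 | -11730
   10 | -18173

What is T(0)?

First differences: -603, -1159, -1973, -3093, -4567, -6443. Second differences: -556, -814, -1120, -1474, -1876. Third differences: -258, -306, -354, -402. Fourth differences: -48, -48, -48.
Level-4 differences are constant, so T has degree 4.
Fitting a degree-4 polynomial gives T(m) = -2m^4 + m³ + 9m² - 7m - 3.
The constant term is T(0) = -3.

-3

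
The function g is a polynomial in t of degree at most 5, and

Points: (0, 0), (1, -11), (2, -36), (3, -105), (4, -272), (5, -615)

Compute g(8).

-3840

First differences: -11, -25, -69, -167, -343. Second differences: -14, -44, -98, -176. Third differences: -30, -54, -78. Fourth differences: -24, -24.
Level-4 differences are constant, so g has degree 4.
Fitting a degree-4 polynomial gives g(t) = -t^4 + t³ - 3t² - 8t.
Then g(8) = -3840.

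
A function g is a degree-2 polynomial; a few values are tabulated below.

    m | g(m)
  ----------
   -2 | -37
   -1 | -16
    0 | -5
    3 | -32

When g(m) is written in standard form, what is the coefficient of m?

Write g(m) = am² + bm + c; the 4 given values yield a linear system in the 3 coefficients.
Solving, g(m) = -5m² + 6m - 5.
The coefficient of m is 6.

6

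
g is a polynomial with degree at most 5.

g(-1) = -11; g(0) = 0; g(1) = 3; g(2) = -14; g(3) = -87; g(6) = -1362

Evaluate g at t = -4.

Write g(t) = at^5 + bt^4 + ct³ + dt² + et + p; the 6 given values yield a linear system in the 6 coefficients.
Solving, the leading coefficient vanishes, and g(t) = -t^4 - 3t² + 7t.
Then g(-4) = -332.

-332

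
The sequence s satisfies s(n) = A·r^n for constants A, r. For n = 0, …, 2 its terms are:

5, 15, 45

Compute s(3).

Consecutive ratio: 15/5 = 3, and 45/15 = 3, so r = 3.
Then A·3^0 = 5 gives A = 5, and s(n) = 5·3^n.
s(3) = 5·3^3 = 135.

135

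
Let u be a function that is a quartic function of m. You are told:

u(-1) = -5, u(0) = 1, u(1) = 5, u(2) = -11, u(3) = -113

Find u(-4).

-575

Write u(m) = am^4 + bm³ + cm² + dm + e; the 5 given values yield a linear system in the 5 coefficients.
Solving, u(m) = -2m^4 + m³ + m² + 4m + 1.
Then u(-4) = -575.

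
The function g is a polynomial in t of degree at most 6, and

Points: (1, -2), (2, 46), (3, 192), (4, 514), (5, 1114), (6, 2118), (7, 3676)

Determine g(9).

Write g(t) = at^6 + bt^5 + ct^4 + dt³ + et² + pt + q; the 7 given values yield a linear system in the 7 coefficients.
Solving, the top 2 coefficients vanish, and g(t) = t^4 + 3t³ + 6t² - 6t - 6.
Then g(9) = 9174.

9174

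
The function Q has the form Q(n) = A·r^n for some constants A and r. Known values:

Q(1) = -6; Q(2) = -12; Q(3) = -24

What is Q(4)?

-48

Consecutive ratio: -12/(-6) = 2, and -24/(-12) = 2, so r = 2.
Then A·2^1 = -6 gives A = -3, and Q(n) = -3·2^n.
Q(4) = -3·2^4 = -48.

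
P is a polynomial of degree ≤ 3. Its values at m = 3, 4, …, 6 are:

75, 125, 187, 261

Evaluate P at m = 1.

Write P(m) = am³ + bm² + cm + d; the 4 given values yield a linear system in the 4 coefficients.
Solving, the leading coefficient vanishes, and P(m) = 6m² + 8m - 3.
Then P(1) = 11.

11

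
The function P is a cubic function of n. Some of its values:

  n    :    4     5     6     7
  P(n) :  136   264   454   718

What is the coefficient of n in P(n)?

Write P(n) = an³ + bn² + cn + d; the 4 given values yield a linear system in the 4 coefficients.
Solving, P(n) = 2n³ + n² - 3n + 4.
The coefficient of n is -3.

-3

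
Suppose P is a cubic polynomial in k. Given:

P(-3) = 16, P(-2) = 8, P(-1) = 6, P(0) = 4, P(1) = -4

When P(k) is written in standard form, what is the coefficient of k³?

Write P(k) = ak³ + bk² + ck + d; the 5 given values yield a linear system in the 4 coefficients.
Solving, P(k) = -k³ - 3k² - 4k + 4.
The coefficient of k³ is -1.

-1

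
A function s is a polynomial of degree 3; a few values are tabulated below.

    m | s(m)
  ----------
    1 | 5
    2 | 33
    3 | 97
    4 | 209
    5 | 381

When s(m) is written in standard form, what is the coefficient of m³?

2

First differences: 28, 64, 112, 172. Second differences: 36, 48, 60. Third differences: 12, 12.
Level-3 differences are constant, so s has degree 3.
Fitting a degree-3 polynomial gives s(m) = 2m³ + 6m² - 4m + 1.
The coefficient of m³ is 2.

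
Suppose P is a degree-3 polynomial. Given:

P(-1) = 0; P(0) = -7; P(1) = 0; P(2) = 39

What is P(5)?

Write P(m) = am³ + bm² + cm + d; the 4 given values yield a linear system in the 4 coefficients.
Solving, P(m) = 3m³ + 7m² - 3m - 7.
Then P(5) = 528.

528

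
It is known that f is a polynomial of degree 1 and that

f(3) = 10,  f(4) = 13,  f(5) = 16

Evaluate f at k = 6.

Write f(k) = ak + b; the 3 given values yield a linear system in the 2 coefficients.
Solving, f(k) = 3k + 1.
Then f(6) = 19.

19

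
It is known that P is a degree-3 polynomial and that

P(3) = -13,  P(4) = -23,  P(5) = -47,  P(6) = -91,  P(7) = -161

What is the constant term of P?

First differences: -10, -24, -44, -70. Second differences: -14, -20, -26. Third differences: -6, -6.
Level-3 differences are constant, so P has degree 3.
Fitting a degree-3 polynomial gives P(x) = -x³ + 5x² - 8x - 7.
The constant term is P(0) = -7.

-7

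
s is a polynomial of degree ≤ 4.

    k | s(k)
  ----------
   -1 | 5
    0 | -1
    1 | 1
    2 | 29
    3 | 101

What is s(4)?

First differences: -6, 2, 28, 72. Second differences: 8, 26, 44. Third differences: 18, 18.
Level-3 differences are constant, so s has degree 3.
Fitting a degree-3 polynomial gives s(k) = 3k³ + 4k² - 5k - 1.
Then s(4) = 235.

235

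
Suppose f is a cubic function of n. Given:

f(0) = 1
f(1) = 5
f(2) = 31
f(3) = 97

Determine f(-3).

Write f(n) = an³ + bn² + cn + d; the 4 given values yield a linear system in the 4 coefficients.
Solving, f(n) = 3n³ + 2n² - n + 1.
Then f(-3) = -59.

-59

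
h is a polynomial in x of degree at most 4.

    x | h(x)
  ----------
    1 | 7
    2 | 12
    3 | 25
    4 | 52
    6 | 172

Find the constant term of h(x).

Write h(x) = ax^4 + bx³ + cx² + dx + e; the 5 given values yield a linear system in the 5 coefficients.
Solving, the leading coefficient vanishes, and h(x) = x³ - 2x² + 4x + 4.
The constant term is h(0) = 4.

4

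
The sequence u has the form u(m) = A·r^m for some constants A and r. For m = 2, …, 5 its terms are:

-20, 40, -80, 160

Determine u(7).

Consecutive ratio: 40/(-20) = -2, and -80/40 = -2, so r = -2.
Then A·(-2)^2 = -20 gives A = -5, and u(m) = -5·(-2)^m.
u(7) = -5·(-2)^7 = 640.

640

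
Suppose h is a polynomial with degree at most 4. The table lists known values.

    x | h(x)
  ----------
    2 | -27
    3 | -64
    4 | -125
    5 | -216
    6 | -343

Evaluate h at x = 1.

First differences: -37, -61, -91, -127. Second differences: -24, -30, -36. Third differences: -6, -6.
Level-3 differences are constant, so h has degree 3.
Fitting a degree-3 polynomial gives h(x) = -x³ - 3x² - 3x - 1.
Then h(1) = -8.

-8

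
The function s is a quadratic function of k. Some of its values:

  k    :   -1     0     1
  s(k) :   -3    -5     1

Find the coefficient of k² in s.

4

Write s(k) = ak² + bk + c; the 3 given values yield a linear system in the 3 coefficients.
Solving, s(k) = 4k² + 2k - 5.
The coefficient of k² is 4.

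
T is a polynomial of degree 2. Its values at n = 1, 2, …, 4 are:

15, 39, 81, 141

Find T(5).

219

First differences: 24, 42, 60. Second differences: 18, 18.
Level-2 differences are constant, so T has degree 2.
Extending the table by one column gives the next first difference 78, so T(5) = 141 + 78 = 219.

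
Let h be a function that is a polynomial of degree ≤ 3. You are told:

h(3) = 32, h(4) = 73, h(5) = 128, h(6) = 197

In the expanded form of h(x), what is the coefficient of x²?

7

First differences: 41, 55, 69. Second differences: 14, 14.
Level-2 differences are constant, so h has degree 2.
Fitting a degree-2 polynomial gives h(x) = 7x² - 8x - 7.
The coefficient of x² is 7.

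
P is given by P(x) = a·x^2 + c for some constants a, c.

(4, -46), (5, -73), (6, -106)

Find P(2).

From P(4) = -46 and P(5) = -73: 16a + c = -46 and 25a + c = -73.
Subtracting: 9a = -27, so a = -3; then c = -46 − (-3)·16 = 2.
So P(x) = -3x² + 2, and P(2) = -10.

-10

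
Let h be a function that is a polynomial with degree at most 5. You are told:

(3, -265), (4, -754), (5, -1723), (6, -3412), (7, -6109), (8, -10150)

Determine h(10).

Write h(k) = ak^5 + bk^4 + ck³ + dk² + ek + p; the 6 given values yield a linear system in the 6 coefficients.
Solving, the leading coefficient vanishes, and h(k) = -2k^4 - 4k³ + 2k² - 5k + 2.
Then h(10) = -23848.

-23848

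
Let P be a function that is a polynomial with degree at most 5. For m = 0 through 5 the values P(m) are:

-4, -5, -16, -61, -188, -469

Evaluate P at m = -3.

First differences: -1, -11, -45, -127, -281. Second differences: -10, -34, -82, -154. Third differences: -24, -48, -72. Fourth differences: -24, -24.
Level-4 differences are constant, so P has degree 4.
Fitting a degree-4 polynomial gives P(m) = -m^4 + 2m³ - 4m² + 2m - 4.
Then P(-3) = -181.

-181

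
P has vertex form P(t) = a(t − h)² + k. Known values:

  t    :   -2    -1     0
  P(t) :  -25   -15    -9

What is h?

First differences 10, 6; second difference -4 = 2a, so a = -2.
Expanding, the t-coefficient is −2ah = 4h; matching it to the data gives h = 1, and then k = -7.
So P(t) = -2(t − 1)² − 7.
Hence h = 1.

1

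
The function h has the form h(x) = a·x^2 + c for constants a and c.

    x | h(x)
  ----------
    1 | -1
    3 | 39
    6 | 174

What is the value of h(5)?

119

From h(1) = -1 and h(3) = 39: 1a + c = -1 and 9a + c = 39.
Subtracting: 8a = 40, so a = 5; then c = -1 − 5·1 = -6.
So h(x) = 5x² − 6, and h(5) = 119.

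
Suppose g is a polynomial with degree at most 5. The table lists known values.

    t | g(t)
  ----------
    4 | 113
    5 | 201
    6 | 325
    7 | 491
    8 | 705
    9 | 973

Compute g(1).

First differences: 88, 124, 166, 214, 268. Second differences: 36, 42, 48, 54. Third differences: 6, 6, 6.
Level-3 differences are constant, so g has degree 3.
Fitting a degree-3 polynomial gives g(t) = t³ + 3t² + 1.
Then g(1) = 5.

5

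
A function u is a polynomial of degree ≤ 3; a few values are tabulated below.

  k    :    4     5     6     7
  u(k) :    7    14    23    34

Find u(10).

Write u(k) = ak³ + bk² + ck + d; the 4 given values yield a linear system in the 4 coefficients.
Solving, the leading coefficient vanishes, and u(k) = k² - 2k - 1.
Then u(10) = 79.

79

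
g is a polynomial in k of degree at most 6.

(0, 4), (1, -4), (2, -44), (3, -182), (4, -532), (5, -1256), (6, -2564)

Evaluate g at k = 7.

First differences: -8, -40, -138, -350, -724, -1308. Second differences: -32, -98, -212, -374, -584. Third differences: -66, -114, -162, -210. Fourth differences: -48, -48, -48.
Level-4 differences are constant, so g has degree 4.
Fitting a degree-4 polynomial gives g(k) = -2k^4 + k³ - 5k² - 2k + 4.
Then g(7) = -4714.

-4714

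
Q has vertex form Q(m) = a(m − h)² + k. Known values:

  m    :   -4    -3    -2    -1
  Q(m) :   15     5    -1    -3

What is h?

First differences -10, -6, -2; second difference 4 = 2a, so a = 2.
Expanding, the m-coefficient is −2ah = -4h; matching it to the data gives h = -1, and then k = -3.
So Q(m) = 2(m + 1)² − 3.
Hence h = -1.

-1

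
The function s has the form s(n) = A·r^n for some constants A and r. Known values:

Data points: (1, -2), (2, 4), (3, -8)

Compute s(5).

Consecutive ratio: 4/(-2) = -2, and -8/4 = -2, so r = -2.
Then A·(-2)^1 = -2 gives A = 1, and s(n) = 1·(-2)^n.
s(5) = 1·(-2)^5 = -32.

-32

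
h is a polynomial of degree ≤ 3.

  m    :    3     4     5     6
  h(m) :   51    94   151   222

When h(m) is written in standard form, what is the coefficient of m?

-6

First differences: 43, 57, 71. Second differences: 14, 14.
Level-2 differences are constant, so h has degree 2.
Fitting a degree-2 polynomial gives h(m) = 7m² - 6m + 6.
The coefficient of m is -6.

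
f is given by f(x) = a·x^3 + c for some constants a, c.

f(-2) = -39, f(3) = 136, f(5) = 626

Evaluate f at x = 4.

321

From f(-2) = -39 and f(3) = 136: -8a + c = -39 and 27a + c = 136.
Subtracting: 35a = 175, so a = 5; then c = -39 − 5·(-8) = 1.
So f(x) = 5x³ + 1, and f(4) = 321.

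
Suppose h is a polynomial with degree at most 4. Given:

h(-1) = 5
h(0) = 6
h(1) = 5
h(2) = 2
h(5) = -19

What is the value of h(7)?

Write h(x) = ax^4 + bx³ + cx² + dx + e; the 5 given values yield a linear system in the 5 coefficients.
Solving, the top 2 coefficients vanish, and h(x) = -x² + 6.
Then h(7) = -43.

-43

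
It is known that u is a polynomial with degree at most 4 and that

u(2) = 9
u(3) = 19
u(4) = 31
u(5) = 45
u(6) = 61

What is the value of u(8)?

First differences: 10, 12, 14, 16. Second differences: 2, 2, 2.
Level-2 differences are constant, so u has degree 2.
Fitting a degree-2 polynomial gives u(t) = t² + 5t - 5.
Then u(8) = 99.

99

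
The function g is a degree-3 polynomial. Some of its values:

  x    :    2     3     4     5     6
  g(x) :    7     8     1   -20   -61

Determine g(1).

First differences: 1, -7, -21, -41. Second differences: -8, -14, -20. Third differences: -6, -6.
Level-3 differences are constant, so g has degree 3.
Fitting a degree-3 polynomial gives g(x) = -x³ + 5x² - 5x + 5.
Then g(1) = 4.

4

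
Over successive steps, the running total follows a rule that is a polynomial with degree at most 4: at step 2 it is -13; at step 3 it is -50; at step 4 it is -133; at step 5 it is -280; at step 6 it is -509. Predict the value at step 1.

-4

Write the value at x as g(x).
First differences: -37, -83, -147, -229. Second differences: -46, -64, -82. Third differences: -18, -18.
Level-3 differences are constant, so g has degree 3.
Fitting a degree-3 polynomial gives g(x) = -3x³ + 4x² - 5.
Then g(1) = -4.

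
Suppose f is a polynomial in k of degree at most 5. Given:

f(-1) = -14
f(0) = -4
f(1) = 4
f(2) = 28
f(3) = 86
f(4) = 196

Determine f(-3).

Write f(k) = ak^5 + bk^4 + ck³ + dk² + ek + p; the 6 given values yield a linear system in the 6 coefficients.
Solving, the top 2 coefficients vanish, and f(k) = 3k³ - k² + 6k - 4.
Then f(-3) = -112.

-112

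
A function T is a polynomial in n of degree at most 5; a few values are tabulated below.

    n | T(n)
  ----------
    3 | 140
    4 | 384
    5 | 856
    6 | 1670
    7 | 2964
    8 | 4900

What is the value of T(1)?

0

Write T(n) = an^5 + bn^4 + cn³ + dn² + en + p; the 6 given values yield a linear system in the 6 coefficients.
Solving, the leading coefficient vanishes, and T(n) = n^4 + n³ + 5n² - 3n - 4.
Then T(1) = 0.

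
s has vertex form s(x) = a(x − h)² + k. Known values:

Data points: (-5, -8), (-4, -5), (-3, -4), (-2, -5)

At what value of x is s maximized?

First differences 3, 1, -1; second difference -2 = 2a, so a = -1.
Expanding, the x-coefficient is −2ah = 2h; matching it to the data gives h = -3, and then k = -4.
So s(x) = -1(x + 3)² − 4.
Hence h = -3.

-3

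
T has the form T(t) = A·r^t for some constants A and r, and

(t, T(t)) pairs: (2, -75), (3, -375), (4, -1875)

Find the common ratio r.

5

Consecutive ratio: -375/(-75) = 5, and -1875/(-375) = 5, so r = 5.
Then A·5^2 = -75 gives A = -3, and T(t) = -3·5^t.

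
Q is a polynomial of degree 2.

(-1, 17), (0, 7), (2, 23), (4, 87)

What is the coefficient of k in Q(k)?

-4

Write Q(k) = ak² + bk + c; the 4 given values yield a linear system in the 3 coefficients.
Solving, Q(k) = 6k² - 4k + 7.
The coefficient of k is -4.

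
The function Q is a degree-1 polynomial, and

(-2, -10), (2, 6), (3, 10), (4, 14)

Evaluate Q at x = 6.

Write Q(x) = ax + b; the 4 given values yield a linear system in the 2 coefficients.
Solving, Q(x) = 4x - 2.
Then Q(6) = 22.

22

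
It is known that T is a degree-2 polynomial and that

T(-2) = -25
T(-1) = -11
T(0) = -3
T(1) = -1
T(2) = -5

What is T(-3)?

-45

First differences: 14, 8, 2, -4. Second differences: -6, -6, -6.
Level-2 differences are constant, so T has degree 2.
Fitting a degree-2 polynomial gives T(x) = -3x² + 5x - 3.
Then T(-3) = -45.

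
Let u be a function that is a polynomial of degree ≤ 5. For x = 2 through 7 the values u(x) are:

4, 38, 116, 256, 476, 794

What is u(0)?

-4

First differences: 34, 78, 140, 220, 318. Second differences: 44, 62, 80, 98. Third differences: 18, 18, 18.
Level-3 differences are constant, so u has degree 3.
Fitting a degree-3 polynomial gives u(x) = 3x³ - 5x² + 2x - 4.
The constant term is u(0) = -4.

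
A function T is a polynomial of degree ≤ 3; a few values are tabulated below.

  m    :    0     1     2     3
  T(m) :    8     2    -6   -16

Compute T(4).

Write T(m) = am³ + bm² + cm + d; the 4 given values yield a linear system in the 4 coefficients.
Solving, the leading coefficient vanishes, and T(m) = -m² - 5m + 8.
Then T(4) = -28.

-28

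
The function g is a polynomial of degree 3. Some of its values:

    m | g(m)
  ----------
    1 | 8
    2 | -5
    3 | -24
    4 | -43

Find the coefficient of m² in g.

-9

Write g(m) = am³ + bm² + cm + d; the 4 given values yield a linear system in the 4 coefficients.
Solving, g(m) = m³ - 9m² + 7m + 9.
The coefficient of m² is -9.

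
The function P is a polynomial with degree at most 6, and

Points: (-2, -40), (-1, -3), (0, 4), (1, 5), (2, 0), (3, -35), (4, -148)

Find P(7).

Write P(n) = an^6 + bn^5 + cn^4 + dn³ + en² + pn + q; the 7 given values yield a linear system in the 7 coefficients.
Solving, the top 2 coefficients vanish, and P(n) = -n^4 + 2n³ - 2n² + 2n + 4.
Then P(7) = -1795.

-1795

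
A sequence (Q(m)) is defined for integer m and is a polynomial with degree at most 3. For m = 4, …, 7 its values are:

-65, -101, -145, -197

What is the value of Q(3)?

First differences: -36, -44, -52. Second differences: -8, -8.
Level-2 differences are constant, so Q has degree 2.
Fitting a degree-2 polynomial gives Q(m) = -4m² - 1.
Then Q(3) = -37.

-37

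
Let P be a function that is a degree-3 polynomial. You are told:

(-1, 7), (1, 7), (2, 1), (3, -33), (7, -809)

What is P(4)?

-113

Write P(t) = at³ + bt² + ct + d; the 5 given values yield a linear system in the 4 coefficients.
Solving, P(t) = -3t³ + 4t² + 3t + 3.
Then P(4) = -113.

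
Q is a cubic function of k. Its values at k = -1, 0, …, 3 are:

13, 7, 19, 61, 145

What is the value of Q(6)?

769

First differences: -6, 12, 42, 84. Second differences: 18, 30, 42. Third differences: 12, 12.
Level-3 differences are constant, so Q has degree 3.
Fitting a degree-3 polynomial gives Q(k) = 2k³ + 9k² + k + 7.
Then Q(6) = 769.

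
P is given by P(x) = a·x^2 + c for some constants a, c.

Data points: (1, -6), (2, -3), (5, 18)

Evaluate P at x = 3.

2

From P(1) = -6 and P(2) = -3: 1a + c = -6 and 4a + c = -3.
Subtracting: 3a = 3, so a = 1; then c = -6 − 1·1 = -7.
So P(x) = 1x² − 7, and P(3) = 2.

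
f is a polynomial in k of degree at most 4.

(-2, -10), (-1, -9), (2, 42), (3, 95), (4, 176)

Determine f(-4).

-24

Write f(k) = ak^4 + bk³ + ck² + dk + e; the 5 given values yield a linear system in the 5 coefficients.
Solving, the leading coefficient vanishes, and f(k) = k³ + 5k² + 9k - 4.
Then f(-4) = -24.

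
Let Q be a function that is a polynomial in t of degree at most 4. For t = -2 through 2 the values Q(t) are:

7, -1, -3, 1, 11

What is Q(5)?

77

First differences: -8, -2, 4, 10. Second differences: 6, 6, 6.
Level-2 differences are constant, so Q has degree 2.
Fitting a degree-2 polynomial gives Q(t) = 3t² + t - 3.
Then Q(5) = 77.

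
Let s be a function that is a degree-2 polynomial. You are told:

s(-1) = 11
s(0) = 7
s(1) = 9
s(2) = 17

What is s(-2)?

21

First differences: -4, 2, 8. Second differences: 6, 6.
Level-2 differences are constant, so s has degree 2.
Fitting a degree-2 polynomial gives s(m) = 3m² - m + 7.
Then s(-2) = 21.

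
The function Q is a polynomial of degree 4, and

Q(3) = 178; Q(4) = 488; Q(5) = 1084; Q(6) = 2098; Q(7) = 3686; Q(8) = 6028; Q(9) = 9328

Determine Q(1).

First differences: 310, 596, 1014, 1588, 2342, 3300. Second differences: 286, 418, 574, 754, 958. Third differences: 132, 156, 180, 204. Fourth differences: 24, 24, 24.
Level-4 differences are constant, so Q has degree 4.
Fitting a degree-4 polynomial gives Q(m) = m^4 + 4m³ - 2m² + m + 4.
Then Q(1) = 8.

8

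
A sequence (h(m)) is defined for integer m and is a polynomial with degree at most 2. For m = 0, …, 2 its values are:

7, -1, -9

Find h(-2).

First differences: -8, -8.
Level-1 differences are constant, so h has degree 1.
Fitting a degree-1 polynomial gives h(m) = -8m + 7.
Then h(-2) = 23.

23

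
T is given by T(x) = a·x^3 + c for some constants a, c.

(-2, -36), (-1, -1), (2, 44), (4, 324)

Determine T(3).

From T(-2) = -36 and T(-1) = -1: -8a + c = -36 and -1a + c = -1.
Subtracting: 7a = 35, so a = 5; then c = -36 − 5·(-8) = 4.
So T(x) = 5x³ + 4, and T(3) = 139.

139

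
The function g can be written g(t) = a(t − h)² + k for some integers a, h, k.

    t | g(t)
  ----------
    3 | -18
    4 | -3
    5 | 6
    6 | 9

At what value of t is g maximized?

First differences 15, 9, 3; second difference -6 = 2a, so a = -3.
Expanding, the t-coefficient is −2ah = 6h; matching it to the data gives h = 6, and then k = 9.
So g(t) = -3(t − 6)² + 9.
Hence h = 6.

6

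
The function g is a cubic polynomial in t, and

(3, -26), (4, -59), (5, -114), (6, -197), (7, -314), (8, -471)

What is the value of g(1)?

-2

First differences: -33, -55, -83, -117, -157. Second differences: -22, -28, -34, -40. Third differences: -6, -6, -6.
Level-3 differences are constant, so g has degree 3.
Fitting a degree-3 polynomial gives g(t) = -t³ + t² - 3t + 1.
Then g(1) = -2.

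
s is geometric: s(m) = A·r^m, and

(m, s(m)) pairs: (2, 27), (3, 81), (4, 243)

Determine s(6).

Consecutive ratio: 81/27 = 3, and 243/81 = 3, so r = 3.
Then A·3^2 = 27 gives A = 3, and s(m) = 3·3^m.
s(6) = 3·3^6 = 2187.

2187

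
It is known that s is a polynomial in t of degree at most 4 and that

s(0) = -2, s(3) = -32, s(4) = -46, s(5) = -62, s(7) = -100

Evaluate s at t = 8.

-122

Write s(t) = at^4 + bt³ + ct² + dt + e; the 5 given values yield a linear system in the 5 coefficients.
Solving, the top 2 coefficients vanish, and s(t) = -t² - 7t - 2.
Then s(8) = -122.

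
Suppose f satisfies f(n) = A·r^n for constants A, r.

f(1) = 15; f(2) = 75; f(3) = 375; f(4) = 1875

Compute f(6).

Consecutive ratio: 75/15 = 5, and 375/75 = 5, so r = 5.
Then A·5^1 = 15 gives A = 3, and f(n) = 3·5^n.
f(6) = 3·5^6 = 46875.

46875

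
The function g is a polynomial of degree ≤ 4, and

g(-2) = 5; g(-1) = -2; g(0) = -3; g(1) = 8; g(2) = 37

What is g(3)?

90

First differences: -7, -1, 11, 29. Second differences: 6, 12, 18. Third differences: 6, 6.
Level-3 differences are constant, so g has degree 3.
Extending the table by one column gives the next first difference 53, so g(3) = 37 + 53 = 90.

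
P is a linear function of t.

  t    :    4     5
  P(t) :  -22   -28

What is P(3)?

-16

Write P(t) = at + b; the 2 given values yield a linear system in the 2 coefficients.
Solving, P(t) = -6t + 2.
Then P(3) = -16.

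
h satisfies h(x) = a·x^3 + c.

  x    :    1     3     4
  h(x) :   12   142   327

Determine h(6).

1087

From h(1) = 12 and h(3) = 142: 1a + c = 12 and 27a + c = 142.
Subtracting: 26a = 130, so a = 5; then c = 12 − 5·1 = 7.
So h(x) = 5x³ + 7, and h(6) = 1087.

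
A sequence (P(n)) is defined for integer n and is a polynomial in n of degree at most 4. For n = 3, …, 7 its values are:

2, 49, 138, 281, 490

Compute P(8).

777

First differences: 47, 89, 143, 209. Second differences: 42, 54, 66. Third differences: 12, 12.
Level-3 differences are constant, so P has degree 3.
Extending the table by one column gives the next first difference 287, so P(8) = 490 + 287 = 777.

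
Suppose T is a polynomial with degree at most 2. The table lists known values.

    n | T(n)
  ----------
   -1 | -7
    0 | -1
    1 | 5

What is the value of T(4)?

23

First differences: 6, 6.
Level-1 differences are constant, so T has degree 1.
Fitting a degree-1 polynomial gives T(n) = 6n - 1.
Then T(4) = 23.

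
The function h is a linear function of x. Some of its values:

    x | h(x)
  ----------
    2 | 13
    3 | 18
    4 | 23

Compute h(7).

38

First differences: 5, 5.
Level-1 differences are constant, so h has degree 1.
Fitting a degree-1 polynomial gives h(x) = 5x + 3.
Then h(7) = 38.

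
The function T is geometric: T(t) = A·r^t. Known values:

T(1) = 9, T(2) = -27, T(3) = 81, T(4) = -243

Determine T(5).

729

Consecutive ratio: -27/9 = -3, and 81/(-27) = -3, so r = -3.
Then A·(-3)^1 = 9 gives A = -3, and T(t) = -3·(-3)^t.
T(5) = -3·(-3)^5 = 729.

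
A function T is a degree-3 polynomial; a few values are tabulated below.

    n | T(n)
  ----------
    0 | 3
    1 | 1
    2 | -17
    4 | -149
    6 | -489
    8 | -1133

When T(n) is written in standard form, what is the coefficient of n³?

-2

Write T(n) = an³ + bn² + cn + d; the 6 given values yield a linear system in the 4 coefficients.
Solving, T(n) = -2n³ - 2n² + 2n + 3.
The coefficient of n³ is -2.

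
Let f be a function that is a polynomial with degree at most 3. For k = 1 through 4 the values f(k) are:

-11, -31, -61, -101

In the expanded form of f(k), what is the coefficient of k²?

First differences: -20, -30, -40. Second differences: -10, -10.
Level-2 differences are constant, so f has degree 2.
Fitting a degree-2 polynomial gives f(k) = -5k² - 5k - 1.
The coefficient of k² is -5.

-5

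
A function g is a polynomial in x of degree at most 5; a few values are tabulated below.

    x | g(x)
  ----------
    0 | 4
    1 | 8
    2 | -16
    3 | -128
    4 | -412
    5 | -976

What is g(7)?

First differences: 4, -24, -112, -284, -564. Second differences: -28, -88, -172, -280. Third differences: -60, -84, -108. Fourth differences: -24, -24.
Level-4 differences are constant, so g has degree 4.
Fitting a degree-4 polynomial gives g(x) = -x^4 - 4x³ + 5x² + 4x + 4.
Then g(7) = -3496.

-3496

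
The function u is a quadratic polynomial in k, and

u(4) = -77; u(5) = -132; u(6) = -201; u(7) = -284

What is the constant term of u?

First differences: -55, -69, -83. Second differences: -14, -14.
Level-2 differences are constant, so u has degree 2.
Fitting a degree-2 polynomial gives u(k) = -7k² + 8k + 3.
The constant term is u(0) = 3.

3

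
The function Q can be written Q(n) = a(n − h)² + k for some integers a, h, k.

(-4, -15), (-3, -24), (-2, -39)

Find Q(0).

-87

First differences -9, -15; second difference -6 = 2a, so a = -3.
Expanding, the n-coefficient is −2ah = 6h; matching it to the data gives h = -5, and then k = -12.
So Q(n) = -3(n + 5)² − 12.
Q(0) = -3·5² − 12 = -87.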